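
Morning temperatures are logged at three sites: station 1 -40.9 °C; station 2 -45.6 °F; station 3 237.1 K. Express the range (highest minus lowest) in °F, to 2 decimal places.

station 2: -45.6 °F = -43.111 °C.
station 3: 237.1 K = -36.050 °C.
Spread: (-36.050) − (-43.111) = 7.061 °C = 12.71 °F.

12.71 °F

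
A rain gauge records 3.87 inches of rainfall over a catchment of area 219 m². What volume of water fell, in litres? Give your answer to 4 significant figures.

Depth: 3.87 in × 25.4 = 98.298 mm.
1 mm over 1 m² is 1 L, so volume = 98.298 × 219 = 21527.262 L ≈ 21530 L.

21530 litres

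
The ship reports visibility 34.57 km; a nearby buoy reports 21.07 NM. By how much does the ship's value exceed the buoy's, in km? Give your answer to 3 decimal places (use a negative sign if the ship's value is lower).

the buoy: 21.07 nmi = 39.02164 km.
Difference: 34.57000 − 39.02164 = -4.452 km.

-4.452 km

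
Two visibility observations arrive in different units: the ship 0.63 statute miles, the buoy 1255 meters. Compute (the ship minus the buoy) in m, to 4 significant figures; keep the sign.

the ship: 0.63 SM = 1013.887 m.
Difference: 1013.887 − 1255.000 = -241.1 m.

-241.1 m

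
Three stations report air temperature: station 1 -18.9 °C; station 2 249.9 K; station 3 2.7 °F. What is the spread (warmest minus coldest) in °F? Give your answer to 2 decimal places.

station 2: 249.9 K = -23.250 °C.
station 3: 2.7 °F = -16.278 °C.
Spread: (-16.278) − (-23.250) = 6.972 °C = 12.55 °F.

12.55 °F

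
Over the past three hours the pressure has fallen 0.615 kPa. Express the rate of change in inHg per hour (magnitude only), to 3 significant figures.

0.615 kPa / 3 h × 0.2953 inHg/kPa = 0.0605 inHg/h.

0.0605 inHg per hour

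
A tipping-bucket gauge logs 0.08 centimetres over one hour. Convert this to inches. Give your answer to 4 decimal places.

1 cm = 0.393701 in, so 0.08 × 0.393701 = 0.0315 in.

0.0315 in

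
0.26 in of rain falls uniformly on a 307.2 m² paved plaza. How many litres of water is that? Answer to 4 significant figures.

2029 litres

Depth: 0.26 in × 25.4 = 6.604 mm.
1 mm over 1 m² is 1 L, so volume = 6.604 × 307.2 = 2028.7488 L ≈ 2029 L.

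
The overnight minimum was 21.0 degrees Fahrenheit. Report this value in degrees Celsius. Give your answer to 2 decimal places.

-6.11 °C

°C = (°F − 32) × 5/9 = (21.0 − 32) / 1.8 = -6.11 °C.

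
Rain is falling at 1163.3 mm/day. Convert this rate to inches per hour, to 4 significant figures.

1163.3 mm/day × 0.0393701 in/mm × 0.0416667 day/hour = 1.908 in/hour.

1.908 in/hour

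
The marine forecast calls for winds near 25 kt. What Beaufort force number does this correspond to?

Beaufort force 6

25 kt lies in the Beaufort 6 band (strong breeze, 22–27 kt).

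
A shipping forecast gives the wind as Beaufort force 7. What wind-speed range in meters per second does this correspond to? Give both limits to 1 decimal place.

13.9 to 17.1 m/s

Beaufort 7 (near gale) spans 13.9–17.1 m/s.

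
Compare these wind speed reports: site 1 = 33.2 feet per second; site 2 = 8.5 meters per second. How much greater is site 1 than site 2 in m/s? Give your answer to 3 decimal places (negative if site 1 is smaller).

site 1: 33.2 ft/s = 10.11936 m/s.
Difference: 10.11936 − 8.50000 = 1.619 m/s.

1.619 m/s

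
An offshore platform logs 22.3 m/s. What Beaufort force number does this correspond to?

22.3 m/s lies in the Beaufort 9 band (strong gale, 20.8–24.4 m/s).

Beaufort force 9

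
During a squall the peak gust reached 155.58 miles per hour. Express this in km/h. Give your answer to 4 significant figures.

1 mph = 1.60934 km/h, so 155.58 × 1.60934 = 250.4 km/h.

250.4 km/h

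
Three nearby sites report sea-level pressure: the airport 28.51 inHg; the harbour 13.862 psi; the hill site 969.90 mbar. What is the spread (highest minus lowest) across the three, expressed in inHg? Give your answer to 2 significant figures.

0.42 inHg

the harbour: 13.862 psi = 28.2233 inHg.
the hill site: 969.90 mb = 28.6411 inHg.
Spread: 28.6411 − 28.2233 = 0.42 inHg.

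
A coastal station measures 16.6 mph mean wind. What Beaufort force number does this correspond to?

16.6 mph = 7.4 m/s, which is Beaufort 4 (moderate breeze, 5.5–7.9 m/s).

Beaufort force 4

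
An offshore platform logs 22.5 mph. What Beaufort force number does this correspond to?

Beaufort force 5

22.5 mph = 10.1 m/s, which is Beaufort 5 (fresh breeze, 8.0–10.7 m/s).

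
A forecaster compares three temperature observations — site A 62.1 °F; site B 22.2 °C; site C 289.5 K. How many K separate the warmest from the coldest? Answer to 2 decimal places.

5.85 K

site A: 62.1 °F = 16.722 °C.
site C: 289.5 K = 16.350 °C.
Spread: 22.200 − 16.350 = 5.850 °C.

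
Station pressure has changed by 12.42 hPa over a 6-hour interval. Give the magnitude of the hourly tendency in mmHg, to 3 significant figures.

1.55 mmHg per hour

12.42 hPa / 6 h × 0.750062 mmHg/hPa = 1.55 mmHg/h.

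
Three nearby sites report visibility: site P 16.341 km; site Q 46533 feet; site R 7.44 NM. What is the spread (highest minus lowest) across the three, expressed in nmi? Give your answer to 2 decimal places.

1.38 nmi

site P: 16.341 km = 8.8234 nmi.
site Q: 46533 ft = 7.6583 nmi.
Spread: 8.8234 − 7.4400 = 1.38 nmi.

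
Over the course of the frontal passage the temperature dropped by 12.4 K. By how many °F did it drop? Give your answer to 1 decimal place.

Converting a difference, only the 9/5 scale factor applies: Δ°F = 12.4 × 1.8 = 22.3 °F.

22.3 °F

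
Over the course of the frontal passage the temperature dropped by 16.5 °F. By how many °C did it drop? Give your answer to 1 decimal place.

9.2 °C

For a temperature change the 32° offset cancels: Δ°C = 16.5 × 0.5556 = 9.2 °C.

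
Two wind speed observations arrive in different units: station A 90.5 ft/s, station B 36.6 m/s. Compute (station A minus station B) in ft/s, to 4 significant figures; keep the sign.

-29.58 ft/s

station B: 36.6 m/s = 120.0787 ft/s.
Difference: 90.5000 − 120.0787 = -29.58 ft/s.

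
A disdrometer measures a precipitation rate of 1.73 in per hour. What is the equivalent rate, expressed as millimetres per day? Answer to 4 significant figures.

1055 mm/day

1.73 in/hour × 25.4 mm/in × 24 hour/day = 1055 mm/day.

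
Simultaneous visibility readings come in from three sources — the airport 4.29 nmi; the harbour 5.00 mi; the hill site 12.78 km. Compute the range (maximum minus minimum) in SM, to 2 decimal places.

3.00 SM

the airport: 4.29 nmi = 4.9368 SM.
the hill site: 12.78 km = 7.9411 SM.
Spread: 7.9411 − 4.9368 = 3.00 SM.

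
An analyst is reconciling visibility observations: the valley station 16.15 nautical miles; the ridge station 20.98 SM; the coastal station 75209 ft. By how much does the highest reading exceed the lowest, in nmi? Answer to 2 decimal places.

the ridge station: 20.98 SM = 18.2311 nmi.
the coastal station: 75209 ft = 12.3778 nmi.
Spread: 18.2311 − 12.3778 = 5.85 nmi.

5.85 nmi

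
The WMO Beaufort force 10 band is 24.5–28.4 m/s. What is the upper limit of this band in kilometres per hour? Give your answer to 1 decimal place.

24.5–28.4 m/s × 3.6 = 88.2–102.2 km/h.

102.2 km/h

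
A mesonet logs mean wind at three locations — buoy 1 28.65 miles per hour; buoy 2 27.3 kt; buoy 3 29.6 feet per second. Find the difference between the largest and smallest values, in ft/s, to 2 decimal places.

buoy 1: 28.65 mph = 42.0200 ft/s.
buoy 2: 27.3 kt = 46.0772 ft/s.
Spread: 46.0772 − 29.6000 = 16.48 ft/s.

16.48 ft/s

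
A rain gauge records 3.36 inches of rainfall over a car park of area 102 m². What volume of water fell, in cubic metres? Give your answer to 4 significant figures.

8.705 cubic metres

Depth: 3.36 in × 25.4 = 85.344 mm.
1 mm over 1 m² is 1 L, so volume = 85.344 × 102 = 8705.088 L = 8.705 m³.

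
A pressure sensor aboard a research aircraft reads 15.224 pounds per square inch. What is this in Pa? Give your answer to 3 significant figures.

1 psi = 6894.76 Pa, so 15.224 × 6894.76 = 105000 Pa.

105000 Pa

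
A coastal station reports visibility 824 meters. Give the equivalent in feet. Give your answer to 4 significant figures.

2703 ft

1 m = 3.28084 ft, so 824 × 3.28084 = 2703 ft.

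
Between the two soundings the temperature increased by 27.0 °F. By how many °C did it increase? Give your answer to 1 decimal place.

15.0 °C

For a temperature change the 32° offset cancels: Δ°C = 27.0 × 0.5556 = 15.0 °C.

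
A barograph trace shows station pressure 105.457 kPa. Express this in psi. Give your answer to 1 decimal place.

1 kPa = 0.145038 psi, so 105.457 × 0.145038 = 15.3 psi.

15.3 psi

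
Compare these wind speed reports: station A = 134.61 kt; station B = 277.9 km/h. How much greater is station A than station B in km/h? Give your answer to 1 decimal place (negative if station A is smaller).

-28.6 km/h

station A: 134.61 kt = 249.298 km/h.
Difference: 249.298 − 277.900 = -28.6 km/h.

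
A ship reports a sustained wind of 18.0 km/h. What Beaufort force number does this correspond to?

Beaufort force 3

18.0 km/h = 5.0 m/s, which is Beaufort 3 (gentle breeze, 3.4–5.4 m/s).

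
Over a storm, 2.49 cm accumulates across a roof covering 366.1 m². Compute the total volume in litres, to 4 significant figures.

Depth: 2.49 cm × 10 = 24.9 mm.
1 mm over 1 m² is 1 L, so volume = 24.9 × 366.1 = 9115.89 L ≈ 9116 L.

9116 litres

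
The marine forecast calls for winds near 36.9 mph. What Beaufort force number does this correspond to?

36.9 mph = 16.5 m/s, which is Beaufort 7 (near gale, 13.9–17.1 m/s).

Beaufort force 7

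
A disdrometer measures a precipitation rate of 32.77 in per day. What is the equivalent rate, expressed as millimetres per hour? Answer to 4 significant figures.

34.68 mm/hour

32.77 in/day × 25.4 mm/in × 0.0416667 day/hour = 34.68 mm/hour.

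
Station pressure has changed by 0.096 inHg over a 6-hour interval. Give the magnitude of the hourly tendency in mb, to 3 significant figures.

0.542 mb per hour

0.096 inHg / 6 h × 33.8639 mb/inHg = 0.542 mb/h.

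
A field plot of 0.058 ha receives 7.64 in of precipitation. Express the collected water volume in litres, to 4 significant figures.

Depth: 7.64 in × 25.4 = 194.056 mm.
Area: 0.058 ha = 580 m².
1 mm over 1 m² is 1 L, so volume = 194.056 × 580 = 112552.48 L ≈ 112600 L.

112600 litres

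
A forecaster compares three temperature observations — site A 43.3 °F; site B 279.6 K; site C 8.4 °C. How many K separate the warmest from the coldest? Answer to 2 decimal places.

2.12 K

site A: 43.3 °F = 6.278 °C.
site B: 279.6 K = 6.450 °C.
Spread: 8.400 − 6.278 = 2.122 °C.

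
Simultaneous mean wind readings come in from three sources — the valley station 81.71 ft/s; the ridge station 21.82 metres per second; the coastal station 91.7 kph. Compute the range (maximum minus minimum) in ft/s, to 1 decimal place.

12.0 ft/s

the ridge station: 21.82 m/s = 71.588 ft/s.
the coastal station: 91.7 km/h = 83.570 ft/s.
Spread: 83.570 − 71.588 = 12.0 ft/s.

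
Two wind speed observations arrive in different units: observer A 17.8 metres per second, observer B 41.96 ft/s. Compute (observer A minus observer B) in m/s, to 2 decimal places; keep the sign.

5.01 m/s

observer B: 41.96 ft/s = 12.7894 m/s.
Difference: 17.8000 − 12.7894 = 5.01 m/s.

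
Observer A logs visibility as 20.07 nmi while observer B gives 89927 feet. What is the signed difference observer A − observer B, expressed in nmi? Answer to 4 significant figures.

5.270 nmi

observer B: 89927 ft = 14.80008 nmi.
Difference: 20.07000 − 14.80008 = 5.270 nmi.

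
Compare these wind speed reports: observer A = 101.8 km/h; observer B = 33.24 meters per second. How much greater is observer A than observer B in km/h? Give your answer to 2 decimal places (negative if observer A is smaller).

-17.86 km/h

observer B: 33.24 m/s = 119.6640 km/h.
Difference: 101.8000 − 119.6640 = -17.86 km/h.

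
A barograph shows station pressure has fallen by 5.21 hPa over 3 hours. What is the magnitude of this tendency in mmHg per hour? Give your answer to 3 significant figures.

5.21 hPa / 3 h × 0.750062 mmHg/hPa = 1.30 mmHg/h.

1.30 mmHg per hour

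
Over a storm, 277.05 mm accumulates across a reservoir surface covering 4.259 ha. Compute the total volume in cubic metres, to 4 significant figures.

Area: 4.259 ha = 42590 m².
1 mm over 1 m² is 1 L, so volume = 277.05 × 42590 = 11799560 L = 11800 m³.

11800 cubic metres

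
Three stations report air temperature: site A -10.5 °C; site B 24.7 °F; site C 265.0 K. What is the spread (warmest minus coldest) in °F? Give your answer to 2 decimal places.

site B: 24.7 °F = -4.056 °C.
site C: 265.0 K = -8.150 °C.
Spread: (-4.056) − (-10.500) = 6.444 °C = 11.60 °F.

11.60 °F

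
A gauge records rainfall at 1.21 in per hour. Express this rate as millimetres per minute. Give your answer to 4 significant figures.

1.21 in/hour × 25.4 mm/in × 0.0166667 hour/minute = 0.5122 mm/minute.

0.5122 mm/minute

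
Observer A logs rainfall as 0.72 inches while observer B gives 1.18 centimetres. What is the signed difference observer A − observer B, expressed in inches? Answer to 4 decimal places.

0.2554 in

observer B: 1.18 cm = 0.464567 in.
Difference: 0.720000 − 0.464567 = 0.2554 in.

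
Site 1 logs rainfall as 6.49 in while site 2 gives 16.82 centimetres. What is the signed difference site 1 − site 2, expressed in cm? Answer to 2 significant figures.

-0.34 cm

site 1: 6.49 in = 16.4846 cm.
Difference: 16.4846 − 16.8200 = -0.34 cm.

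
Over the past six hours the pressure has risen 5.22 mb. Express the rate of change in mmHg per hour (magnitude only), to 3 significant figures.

5.22 mb / 6 h × 0.750062 mmHg/mb = 0.653 mmHg/h.

0.653 mmHg per hour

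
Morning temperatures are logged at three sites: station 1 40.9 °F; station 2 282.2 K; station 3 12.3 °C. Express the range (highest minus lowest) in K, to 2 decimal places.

station 1: 40.9 °F = 4.944 °C.
station 2: 282.2 K = 9.050 °C.
Spread: 12.300 − 4.944 = 7.356 °C.

7.36 K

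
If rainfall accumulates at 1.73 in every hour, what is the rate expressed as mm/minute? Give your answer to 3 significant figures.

1.73 in/hour × 25.4 mm/in × 0.0166667 hour/minute = 0.732 mm/minute.

0.732 mm/minute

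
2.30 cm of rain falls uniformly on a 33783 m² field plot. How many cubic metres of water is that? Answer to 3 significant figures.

777 cubic metres

Depth: 2.30 cm × 10 = 23 mm.
1 mm over 1 m² is 1 L, so volume = 23 × 33783 = 777009 L = 777 m³.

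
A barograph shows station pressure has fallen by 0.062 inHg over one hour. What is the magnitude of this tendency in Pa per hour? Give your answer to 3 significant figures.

210 Pa per hour

0.062 inHg / 1 h × 3386.39 Pa/inHg = 210 Pa/h.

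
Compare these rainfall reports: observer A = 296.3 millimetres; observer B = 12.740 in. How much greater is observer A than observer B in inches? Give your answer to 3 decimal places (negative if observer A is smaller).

-1.075 in

observer A: 296.3 mm = 11.66535 in.
Difference: 11.66535 − 12.74000 = -1.075 in.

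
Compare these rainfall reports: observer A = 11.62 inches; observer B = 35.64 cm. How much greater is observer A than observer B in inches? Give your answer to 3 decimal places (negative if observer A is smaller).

-2.411 in

observer B: 35.64 cm = 14.031496 in.
Difference: 11.620000 − 14.031496 = -2.411 in.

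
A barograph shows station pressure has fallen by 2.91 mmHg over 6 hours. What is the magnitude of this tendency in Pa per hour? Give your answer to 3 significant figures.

2.91 mmHg / 6 h × 133.322 Pa/mmHg = 64.7 Pa/h.

64.7 Pa per hour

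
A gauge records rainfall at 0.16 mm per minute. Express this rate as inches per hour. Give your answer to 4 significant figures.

0.16 mm/minute × 0.0393701 in/mm × 60 minute/hour = 0.3780 in/hour.

0.3780 in/hour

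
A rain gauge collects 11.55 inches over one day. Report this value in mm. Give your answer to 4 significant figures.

1 in = 25.4 mm, so 11.55 × 25.4 = 293.4 mm.

293.4 mm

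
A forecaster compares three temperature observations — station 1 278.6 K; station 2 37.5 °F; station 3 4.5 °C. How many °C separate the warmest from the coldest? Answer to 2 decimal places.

2.39 °C

station 1: 278.6 K = 5.450 °C.
station 2: 37.5 °F = 3.056 °C.
Spread: 5.450 − 3.056 = 2.394 °C.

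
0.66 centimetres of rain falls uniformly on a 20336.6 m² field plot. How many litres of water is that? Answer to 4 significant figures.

Depth: 0.66 cm × 10 = 6.6 mm.
1 mm over 1 m² is 1 L, so volume = 6.6 × 20336.6 = 134221.56 L ≈ 134200 L.

134200 litres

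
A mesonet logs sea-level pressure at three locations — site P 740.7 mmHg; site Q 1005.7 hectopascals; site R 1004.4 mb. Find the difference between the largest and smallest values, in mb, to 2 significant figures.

18 mb

site P: 740.7 mmHg = 987.52 mb.
site Q: 1005.7 hPa = 1005.70 mb.
Spread: 1005.70 − 987.52 = 18 mb.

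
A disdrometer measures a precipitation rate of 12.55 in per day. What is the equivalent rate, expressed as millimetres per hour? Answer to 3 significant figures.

12.55 in/day × 25.4 mm/in × 0.0416667 day/hour = 13.3 mm/hour.

13.3 mm/hour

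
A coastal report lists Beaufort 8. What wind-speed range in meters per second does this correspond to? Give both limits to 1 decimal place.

Beaufort 8 (gale) spans 17.2–20.7 m/s.

17.2 to 20.7 m/s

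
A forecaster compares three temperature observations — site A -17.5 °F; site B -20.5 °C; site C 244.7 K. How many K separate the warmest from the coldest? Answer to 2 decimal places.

site A: -17.5 °F = -27.500 °C.
site C: 244.7 K = -28.450 °C.
Spread: (-20.500) − (-28.450) = 7.950 °C.

7.95 K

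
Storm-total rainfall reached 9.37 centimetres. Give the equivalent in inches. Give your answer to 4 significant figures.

3.689 in

1 cm = 0.393701 in, so 9.37 × 0.393701 = 3.689 in.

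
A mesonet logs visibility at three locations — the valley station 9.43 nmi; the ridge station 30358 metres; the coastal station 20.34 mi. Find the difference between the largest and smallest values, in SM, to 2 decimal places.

9.49 SM

the valley station: 9.43 nmi = 10.8519 SM.
the ridge station: 30358 m = 18.8636 SM.
Spread: 20.3400 − 10.8519 = 9.49 SM.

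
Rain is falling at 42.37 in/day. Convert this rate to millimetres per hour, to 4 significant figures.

44.84 mm/hour

42.37 in/day × 25.4 mm/in × 0.0416667 day/hour = 44.84 mm/hour.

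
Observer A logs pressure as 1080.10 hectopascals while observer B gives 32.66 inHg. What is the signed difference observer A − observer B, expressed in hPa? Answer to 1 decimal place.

observer B: 32.66 inHg = 1105.995 hPa.
Difference: 1080.100 − 1105.995 = -25.9 hPa.

-25.9 hPa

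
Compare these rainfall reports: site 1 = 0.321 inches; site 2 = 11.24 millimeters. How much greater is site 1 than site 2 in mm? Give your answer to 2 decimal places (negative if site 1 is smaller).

site 1: 0.321 in = 8.1534 mm.
Difference: 8.1534 − 11.2400 = -3.09 mm.

-3.09 mm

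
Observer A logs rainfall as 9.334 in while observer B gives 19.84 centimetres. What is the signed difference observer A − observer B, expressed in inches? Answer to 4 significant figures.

1.523 in

observer B: 19.84 cm = 7.81102 in.
Difference: 9.33400 − 7.81102 = 1.523 in.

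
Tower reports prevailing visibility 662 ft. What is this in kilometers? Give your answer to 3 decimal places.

1 ft = 0.0003048 km, so 662 × 0.0003048 = 0.202 km.

0.202 km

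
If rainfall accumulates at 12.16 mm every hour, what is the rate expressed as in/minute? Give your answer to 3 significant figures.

12.16 mm/hour × 0.0393701 in/mm × 0.0166667 hour/minute = 0.00798 in/minute.

0.00798 in/minute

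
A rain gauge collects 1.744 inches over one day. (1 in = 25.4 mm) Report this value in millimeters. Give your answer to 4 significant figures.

44.30 mm

1 in = 25.4 mm, so 1.744 × 25.4 = 44.30 mm.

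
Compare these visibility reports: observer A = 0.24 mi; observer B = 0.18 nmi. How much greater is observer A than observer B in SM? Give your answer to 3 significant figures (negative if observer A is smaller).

0.0329 SM

observer B: 0.18 nmi = 0.207140 SM.
Difference: 0.240000 − 0.207140 = 0.0329 SM.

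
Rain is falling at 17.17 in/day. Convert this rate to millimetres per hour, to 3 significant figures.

17.17 in/day × 25.4 mm/in × 0.0416667 day/hour = 18.2 mm/hour.

18.2 mm/hour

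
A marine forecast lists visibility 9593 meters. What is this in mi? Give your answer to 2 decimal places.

5.96 SM

1 m = 0.000621371 SM, so 9593 × 0.000621371 = 5.96 SM.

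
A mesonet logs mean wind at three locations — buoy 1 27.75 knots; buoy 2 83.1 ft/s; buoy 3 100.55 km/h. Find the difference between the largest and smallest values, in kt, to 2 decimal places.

buoy 2: 83.1 ft/s = 49.2354 kt.
buoy 3: 100.55 km/h = 54.2927 kt.
Spread: 54.2927 − 27.7500 = 26.54 kt.

26.54 kt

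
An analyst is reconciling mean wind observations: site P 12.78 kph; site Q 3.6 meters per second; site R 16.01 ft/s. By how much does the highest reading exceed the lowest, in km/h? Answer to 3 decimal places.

4.787 km/h

site Q: 3.6 m/s = 12.96000 km/h.
site R: 16.01 ft/s = 17.56745 km/h.
Spread: 17.56745 − 12.78000 = 4.787 km/h.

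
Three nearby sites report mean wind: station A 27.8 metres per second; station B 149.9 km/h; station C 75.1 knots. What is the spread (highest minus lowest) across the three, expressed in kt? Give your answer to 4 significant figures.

26.90 kt

station A: 27.8 m/s = 54.0389 kt.
station B: 149.9 km/h = 80.9395 kt.
Spread: 80.9395 − 54.0389 = 26.90 kt.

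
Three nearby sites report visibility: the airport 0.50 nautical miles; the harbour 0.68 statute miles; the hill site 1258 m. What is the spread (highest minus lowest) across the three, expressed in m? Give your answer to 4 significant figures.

332.0 m

the airport: 0.50 nmi = 926.000 m.
the harbour: 0.68 SM = 1094.354 m.
Spread: 1258.000 − 926.000 = 332.0 m.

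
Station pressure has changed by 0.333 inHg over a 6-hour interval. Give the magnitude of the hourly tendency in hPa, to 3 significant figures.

0.333 inHg / 6 h × 33.8639 hPa/inHg = 1.88 hPa/h.

1.88 hPa per hour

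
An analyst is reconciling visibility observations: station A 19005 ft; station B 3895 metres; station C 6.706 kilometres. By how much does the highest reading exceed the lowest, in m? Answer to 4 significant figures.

2811 m

station A: 19005 ft = 5792.72 m.
station C: 6.706 km = 6706.00 m.
Spread: 6706.00 − 3895.00 = 2811 m.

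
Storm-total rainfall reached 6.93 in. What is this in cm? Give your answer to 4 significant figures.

1 in = 2.54 cm, so 6.93 × 2.54 = 17.60 cm.

17.60 cm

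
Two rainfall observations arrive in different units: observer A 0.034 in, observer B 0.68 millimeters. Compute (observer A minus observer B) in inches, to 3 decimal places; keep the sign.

observer B: 0.68 mm = 0.02677 in.
Difference: 0.03400 − 0.02677 = 0.007 in.

0.007 in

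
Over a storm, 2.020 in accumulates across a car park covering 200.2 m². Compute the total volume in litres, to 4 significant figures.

Depth: 2.020 in × 25.4 = 51.308 mm.
1 mm over 1 m² is 1 L, so volume = 51.308 × 200.2 = 10271.862 L ≈ 10270 L.

10270 litres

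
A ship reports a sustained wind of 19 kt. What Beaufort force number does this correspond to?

19 kt lies in the Beaufort 5 band (fresh breeze, 17–21 kt).

Beaufort force 5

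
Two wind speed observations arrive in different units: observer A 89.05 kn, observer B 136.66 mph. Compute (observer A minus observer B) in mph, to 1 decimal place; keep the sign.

observer A: 89.05 kt = 102.477 mph.
Difference: 102.477 − 136.660 = -34.2 mph.

-34.2 mph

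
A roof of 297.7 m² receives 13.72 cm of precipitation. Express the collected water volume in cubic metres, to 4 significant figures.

40.84 cubic metres

Depth: 13.72 cm × 10 = 137.2 mm.
1 mm over 1 m² is 1 L, so volume = 137.2 × 297.7 = 40844.44 L = 40.84 m³.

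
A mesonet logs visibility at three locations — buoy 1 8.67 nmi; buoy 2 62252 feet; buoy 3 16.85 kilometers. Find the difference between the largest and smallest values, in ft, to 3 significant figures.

9570 ft

buoy 1: 8.67 nmi = 52679.92 ft.
buoy 3: 16.85 km = 55282.15 ft.
Spread: 62252.00 − 52679.92 = 9570 ft.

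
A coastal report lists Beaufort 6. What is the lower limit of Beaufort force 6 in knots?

22 kt

Beaufort 6 (strong breeze) spans 22–27 knots.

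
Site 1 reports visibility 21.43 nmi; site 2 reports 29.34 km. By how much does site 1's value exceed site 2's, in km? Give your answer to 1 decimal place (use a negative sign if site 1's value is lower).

10.3 km

site 1: 21.43 nmi = 39.688 km.
Difference: 39.688 − 29.340 = 10.3 km.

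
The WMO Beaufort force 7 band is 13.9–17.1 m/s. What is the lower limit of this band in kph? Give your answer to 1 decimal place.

13.9–17.1 m/s × 3.6 = 50.0–61.6 km/h.

50.0 km/h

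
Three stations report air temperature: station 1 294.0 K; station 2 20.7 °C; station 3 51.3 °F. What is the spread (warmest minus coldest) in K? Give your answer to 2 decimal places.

station 1: 294.0 K = 20.850 °C.
station 3: 51.3 °F = 10.722 °C.
Spread: 20.850 − 10.722 = 10.128 °C.

10.13 K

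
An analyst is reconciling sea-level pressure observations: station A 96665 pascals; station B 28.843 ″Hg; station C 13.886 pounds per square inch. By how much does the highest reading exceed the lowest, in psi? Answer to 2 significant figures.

station A: 96665 Pa = 14.0201 psi.
station B: 28.843 inHg = 14.1664 psi.
Spread: 14.1664 − 13.8860 = 0.28 psi.

0.28 psi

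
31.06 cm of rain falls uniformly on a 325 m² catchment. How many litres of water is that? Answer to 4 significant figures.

100900 litres

Depth: 31.06 cm × 10 = 310.6 mm.
1 mm over 1 m² is 1 L, so volume = 310.6 × 325 = 100945 L ≈ 100900 L.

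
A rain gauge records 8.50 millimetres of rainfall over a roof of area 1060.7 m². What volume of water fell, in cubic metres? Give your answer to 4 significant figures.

1 mm over 1 m² is 1 L, so volume = 8.5 × 1060.7 = 9015.95 L = 9.016 m³.

9.016 cubic metres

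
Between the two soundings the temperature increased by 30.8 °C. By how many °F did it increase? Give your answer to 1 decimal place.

For a temperature change the 32° offset cancels: Δ°F = 30.8 × 1.8 = 55.4 °F.

55.4 °F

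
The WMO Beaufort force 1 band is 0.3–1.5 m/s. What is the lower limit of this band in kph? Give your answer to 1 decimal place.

1.1 km/h

0.3–1.5 m/s × 3.6 = 1.1–5.4 km/h.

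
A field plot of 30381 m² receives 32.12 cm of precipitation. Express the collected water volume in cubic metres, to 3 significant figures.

9760 cubic metres

Depth: 32.12 cm × 10 = 321.2 mm.
1 mm over 1 m² is 1 L, so volume = 321.2 × 30381 = 9758377.2 L = 9760 m³.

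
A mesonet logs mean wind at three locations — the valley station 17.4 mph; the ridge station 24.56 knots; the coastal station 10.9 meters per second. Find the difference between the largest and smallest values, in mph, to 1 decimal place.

the ridge station: 24.56 kt = 28.263 mph.
the coastal station: 10.9 m/s = 24.383 mph.
Spread: 28.263 − 17.400 = 10.9 mph.

10.9 mph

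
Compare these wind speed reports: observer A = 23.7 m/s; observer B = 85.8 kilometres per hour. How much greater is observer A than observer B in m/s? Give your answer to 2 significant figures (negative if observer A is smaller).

-0.13 m/s

observer B: 85.8 km/h = 23.8333 m/s.
Difference: 23.7000 − 23.8333 = -0.13 m/s.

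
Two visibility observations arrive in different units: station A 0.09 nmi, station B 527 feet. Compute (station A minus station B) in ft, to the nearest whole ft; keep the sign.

20 ft

station A: 0.09 nmi = 546.85 ft.
Difference: 546.85 − 527.00 = 20 ft.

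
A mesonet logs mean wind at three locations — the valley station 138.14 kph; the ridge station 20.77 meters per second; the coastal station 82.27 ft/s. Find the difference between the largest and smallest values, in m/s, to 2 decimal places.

17.60 m/s

the valley station: 138.14 km/h = 38.3722 m/s.
the coastal station: 82.27 ft/s = 25.0759 m/s.
Spread: 38.3722 − 20.7700 = 17.60 m/s.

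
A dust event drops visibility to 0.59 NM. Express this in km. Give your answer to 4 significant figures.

1 nmi = 1.852 km, so 0.59 × 1.852 = 1.093 km.

1.093 km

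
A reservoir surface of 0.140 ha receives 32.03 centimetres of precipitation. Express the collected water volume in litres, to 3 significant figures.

Depth: 32.03 cm × 10 = 320.3 mm.
Area: 0.140 ha = 1400 m².
1 mm over 1 m² is 1 L, so volume = 320.3 × 1400 = 448420 L ≈ 448000 L.

448000 litres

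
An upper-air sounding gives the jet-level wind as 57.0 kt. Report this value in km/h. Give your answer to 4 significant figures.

105.6 km/h

1 kt = 1.852 km/h, so 57.0 × 1.852 = 105.6 km/h.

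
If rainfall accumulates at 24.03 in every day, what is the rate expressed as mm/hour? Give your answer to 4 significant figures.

24.03 in/day × 25.4 mm/in × 0.0416667 day/hour = 25.43 mm/hour.

25.43 mm/hour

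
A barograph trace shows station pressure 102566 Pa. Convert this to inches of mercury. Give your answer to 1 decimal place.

30.3 inHg

1 Pa = 0.0002953 inHg, so 102566 × 0.0002953 = 30.3 inHg.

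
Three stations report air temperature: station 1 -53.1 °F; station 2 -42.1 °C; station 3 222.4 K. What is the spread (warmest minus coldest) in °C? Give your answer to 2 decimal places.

8.65 °C

station 1: -53.1 °F = -47.278 °C.
station 3: 222.4 K = -50.750 °C.
Spread: (-42.100) − (-50.750) = 8.650 °C.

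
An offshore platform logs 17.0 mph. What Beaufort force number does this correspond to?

Beaufort force 4

17.0 mph = 7.6 m/s, which is Beaufort 4 (moderate breeze, 5.5–7.9 m/s).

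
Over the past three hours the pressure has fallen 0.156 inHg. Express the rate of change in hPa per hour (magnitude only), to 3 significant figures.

1.76 hPa per hour

0.156 inHg / 3 h × 33.8639 hPa/inHg = 1.76 hPa/h.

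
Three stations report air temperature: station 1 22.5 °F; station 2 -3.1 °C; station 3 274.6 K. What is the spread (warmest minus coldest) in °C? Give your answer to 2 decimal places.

6.73 °C

station 1: 22.5 °F = -5.278 °C.
station 3: 274.6 K = 1.450 °C.
Spread: 1.450 − (-5.278) = 6.728 °C.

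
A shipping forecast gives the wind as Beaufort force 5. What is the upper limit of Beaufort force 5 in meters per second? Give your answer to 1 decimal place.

10.7 m/s

Beaufort 5 (fresh breeze) spans 8.0–10.7 m/s.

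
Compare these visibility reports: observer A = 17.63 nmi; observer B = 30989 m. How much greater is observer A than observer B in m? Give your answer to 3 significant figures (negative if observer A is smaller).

1660 m

observer A: 17.63 nmi = 32650.76 m.
Difference: 32650.76 − 30989.00 = 1660 m.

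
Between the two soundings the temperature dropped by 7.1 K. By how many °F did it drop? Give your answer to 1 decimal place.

12.8 °F

Converting a difference, only the 9/5 scale factor applies: Δ°F = 7.1 × 1.8 = 12.8 °F.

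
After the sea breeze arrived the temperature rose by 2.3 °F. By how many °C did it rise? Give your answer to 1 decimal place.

1.3 °C

A change of 1 °C equals a change of 1.8 °F: Δ°C = 2.3 × 0.5556 = 1.3 °C.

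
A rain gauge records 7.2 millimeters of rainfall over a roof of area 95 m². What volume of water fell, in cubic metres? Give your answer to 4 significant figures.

1 mm over 1 m² is 1 L, so volume = 7.2 × 95 = 684 L = 0.6840 m³.

0.6840 cubic metres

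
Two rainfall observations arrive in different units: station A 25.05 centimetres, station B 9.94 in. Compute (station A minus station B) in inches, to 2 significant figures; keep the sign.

-0.078 in

station A: 25.05 cm = 9.86220 in.
Difference: 9.86220 − 9.94000 = -0.078 in.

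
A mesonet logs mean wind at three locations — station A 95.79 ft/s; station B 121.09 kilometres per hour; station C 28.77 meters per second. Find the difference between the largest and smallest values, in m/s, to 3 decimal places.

4.866 m/s

station A: 95.79 ft/s = 29.19679 m/s.
station B: 121.09 km/h = 33.63611 m/s.
Spread: 33.63611 − 28.77000 = 4.866 m/s.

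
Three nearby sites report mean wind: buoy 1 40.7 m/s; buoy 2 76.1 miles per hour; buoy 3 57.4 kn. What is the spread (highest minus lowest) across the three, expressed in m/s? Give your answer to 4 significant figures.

buoy 2: 76.1 mph = 34.0197 m/s.
buoy 3: 57.4 kt = 29.5291 m/s.
Spread: 40.7000 − 29.5291 = 11.17 m/s.

11.17 m/s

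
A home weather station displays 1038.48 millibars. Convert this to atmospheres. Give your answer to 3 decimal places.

1 mb = 0.000986923 atm, so 1038.48 × 0.000986923 = 1.025 atm.

1.025 atm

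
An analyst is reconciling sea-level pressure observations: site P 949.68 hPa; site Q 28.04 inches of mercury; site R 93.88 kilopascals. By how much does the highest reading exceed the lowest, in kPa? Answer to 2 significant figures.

site P: 949.68 hPa = 94.968 kPa.
site Q: 28.04 inHg = 94.954 kPa.
Spread: 94.968 − 93.880 = 1.1 kPa.

1.1 kPa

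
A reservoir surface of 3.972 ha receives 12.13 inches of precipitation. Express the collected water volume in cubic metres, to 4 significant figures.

Depth: 12.13 in × 25.4 = 308.102 mm.
Area: 3.972 ha = 39720 m².
1 mm over 1 m² is 1 L, so volume = 308.102 × 39720 = 12237811 L = 12240 m³.

12240 cubic metres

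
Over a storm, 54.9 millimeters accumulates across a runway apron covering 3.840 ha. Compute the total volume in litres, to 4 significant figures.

2108000 litres

Area: 3.840 ha = 38400 m².
1 mm over 1 m² is 1 L, so volume = 54.9 × 38400 = 2108160 L ≈ 2108000 L.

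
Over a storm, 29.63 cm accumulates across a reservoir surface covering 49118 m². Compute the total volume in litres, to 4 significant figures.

14550000 litres

Depth: 29.63 cm × 10 = 296.3 mm.
1 mm over 1 m² is 1 L, so volume = 296.3 × 49118 = 14553663 L ≈ 14550000 L.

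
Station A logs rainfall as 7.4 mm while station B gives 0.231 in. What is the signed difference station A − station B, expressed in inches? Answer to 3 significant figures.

station A: 7.4 mm = 0.291339 in.
Difference: 0.291339 − 0.231000 = 0.0603 in.

0.0603 in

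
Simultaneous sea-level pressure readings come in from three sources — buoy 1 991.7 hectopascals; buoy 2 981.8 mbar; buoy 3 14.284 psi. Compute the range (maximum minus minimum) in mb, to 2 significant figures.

9.9 mb

buoy 1: 991.7 hPa = 991.700 mb.
buoy 3: 14.284 psi = 984.847 mb.
Spread: 991.700 − 981.800 = 9.9 mb.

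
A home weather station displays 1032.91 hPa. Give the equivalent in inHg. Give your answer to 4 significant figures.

30.50 inHg

1 hPa = 0.02953 inHg, so 1032.91 × 0.02953 = 30.50 inHg.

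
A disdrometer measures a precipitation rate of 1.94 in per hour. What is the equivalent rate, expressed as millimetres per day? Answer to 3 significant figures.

1.94 in/hour × 25.4 mm/in × 24 hour/day = 1180 mm/day.

1180 mm/day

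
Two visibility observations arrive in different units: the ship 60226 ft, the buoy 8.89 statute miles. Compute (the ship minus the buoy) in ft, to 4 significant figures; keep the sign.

the buoy: 8.89 SM = 46939.20 ft.
Difference: 60226.00 − 46939.20 = 13290 ft.

13290 ft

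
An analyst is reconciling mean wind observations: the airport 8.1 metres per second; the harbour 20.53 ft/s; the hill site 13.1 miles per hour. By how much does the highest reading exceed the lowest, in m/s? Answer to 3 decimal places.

2.244 m/s

the harbour: 20.53 ft/s = 6.25754 m/s.
the hill site: 13.1 mph = 5.85622 m/s.
Spread: 8.10000 − 5.85622 = 2.244 m/s.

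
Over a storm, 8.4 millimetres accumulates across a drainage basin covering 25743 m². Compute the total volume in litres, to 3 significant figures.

216000 litres

1 mm over 1 m² is 1 L, so volume = 8.4 × 25743 = 216241.2 L ≈ 216000 L.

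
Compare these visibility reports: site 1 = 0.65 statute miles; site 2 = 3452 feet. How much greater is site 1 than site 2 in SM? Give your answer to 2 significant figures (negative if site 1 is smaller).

site 2: 3452 ft = 0.653788 SM.
Difference: 0.650000 − 0.653788 = -0.0038 SM.

-0.0038 SM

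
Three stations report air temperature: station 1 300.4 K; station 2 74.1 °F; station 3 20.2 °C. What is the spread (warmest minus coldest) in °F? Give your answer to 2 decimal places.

station 1: 300.4 K = 27.250 °C.
station 2: 74.1 °F = 23.389 °C.
Spread: 27.250 − 20.200 = 7.050 °C = 12.69 °F.

12.69 °F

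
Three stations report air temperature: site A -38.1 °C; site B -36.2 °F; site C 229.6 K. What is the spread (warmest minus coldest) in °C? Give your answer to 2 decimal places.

site B: -36.2 °F = -37.889 °C.
site C: 229.6 K = -43.550 °C.
Spread: (-37.889) − (-43.550) = 5.661 °C.

5.66 °C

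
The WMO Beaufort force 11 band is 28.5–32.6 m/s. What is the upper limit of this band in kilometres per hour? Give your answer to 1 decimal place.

117.4 km/h

28.5–32.6 m/s × 3.6 = 102.6–117.4 km/h.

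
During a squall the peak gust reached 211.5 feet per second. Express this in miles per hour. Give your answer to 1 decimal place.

144.2 mph

1 ft/s = 0.681818 mph, so 211.5 × 0.681818 = 144.2 mph.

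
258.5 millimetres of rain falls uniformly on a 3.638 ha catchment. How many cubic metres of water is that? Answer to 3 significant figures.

9400 cubic metres

Area: 3.638 ha = 36380 m².
1 mm over 1 m² is 1 L, so volume = 258.5 × 36380 = 9404230 L = 9400 m³.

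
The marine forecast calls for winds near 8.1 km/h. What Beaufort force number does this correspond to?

Beaufort force 2

8.1 km/h = 2.2 m/s, which is Beaufort 2 (light breeze, 1.6–3.3 m/s).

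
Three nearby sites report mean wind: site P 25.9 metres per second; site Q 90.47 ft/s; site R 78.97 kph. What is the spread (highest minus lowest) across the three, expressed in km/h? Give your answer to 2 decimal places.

20.30 km/h

site P: 25.9 m/s = 93.2400 km/h.
site Q: 90.47 ft/s = 99.2709 km/h.
Spread: 99.2709 − 78.9700 = 20.30 km/h.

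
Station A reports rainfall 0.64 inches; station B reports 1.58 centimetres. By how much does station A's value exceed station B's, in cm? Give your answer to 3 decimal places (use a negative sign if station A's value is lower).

station A: 0.64 in = 1.62560 cm.
Difference: 1.62560 − 1.58000 = 0.046 cm.

0.046 cm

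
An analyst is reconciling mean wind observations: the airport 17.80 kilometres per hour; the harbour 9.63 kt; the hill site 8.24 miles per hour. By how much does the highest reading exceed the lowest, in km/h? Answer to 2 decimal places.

4.57 km/h

the harbour: 9.63 kt = 17.8348 km/h.
the hill site: 8.24 mph = 13.2610 km/h.
Spread: 17.8348 − 13.2610 = 4.57 km/h.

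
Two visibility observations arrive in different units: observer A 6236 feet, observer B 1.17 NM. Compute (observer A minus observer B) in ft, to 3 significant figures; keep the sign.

-873 ft

observer B: 1.17 nmi = 7109.06 ft.
Difference: 6236.00 − 7109.06 = -873 ft.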